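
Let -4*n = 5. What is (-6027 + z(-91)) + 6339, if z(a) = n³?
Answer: 19843/64 ≈ 310.05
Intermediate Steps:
n = -5/4 (n = -¼*5 = -5/4 ≈ -1.2500)
z(a) = -125/64 (z(a) = (-5/4)³ = -125/64)
(-6027 + z(-91)) + 6339 = (-6027 - 125/64) + 6339 = -385853/64 + 6339 = 19843/64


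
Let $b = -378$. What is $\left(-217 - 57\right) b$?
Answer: $103572$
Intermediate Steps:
$\left(-217 - 57\right) b = \left(-217 - 57\right) \left(-378\right) = \left(-274\right) \left(-378\right) = 103572$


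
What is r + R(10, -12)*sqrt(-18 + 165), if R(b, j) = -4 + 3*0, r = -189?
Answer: -189 - 28*sqrt(3) ≈ -237.50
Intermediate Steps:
R(b, j) = -4 (R(b, j) = -4 + 0 = -4)
r + R(10, -12)*sqrt(-18 + 165) = -189 - 4*sqrt(-18 + 165) = -189 - 28*sqrt(3)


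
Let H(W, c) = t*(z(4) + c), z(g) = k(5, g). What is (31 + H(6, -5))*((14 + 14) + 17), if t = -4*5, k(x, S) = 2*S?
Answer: -1305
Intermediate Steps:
z(g) = 2*g
t = -20
H(W, c) = -160 - 20*c (H(W, c) = -20*(2*4 + c) = -20*(8 + c) = -160 - 20*c)
(31 + H(6, -5))*((14 + 14) + 17) = (31 + (-160 - 20*(-5)))*((14 + 14) + 17) = (31 + (-160 + 100))*(28 + 17) = (31 - 60)*45 = -29*45 = -1305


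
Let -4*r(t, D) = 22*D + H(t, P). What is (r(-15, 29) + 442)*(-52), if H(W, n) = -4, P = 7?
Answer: -14742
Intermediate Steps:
r(t, D) = 1 - 11*D/2 (r(t, D) = -(22*D - 4)/4 = -(-4 + 22*D)/4 = 1 - 11*D/2)
(r(-15, 29) + 442)*(-52) = ((1 - 11/2*29) + 442)*(-52) = ((1 - 319/2) + 442)*(-52) = (-317/2 + 442)*(-52) = (567/2)*(-52) = -14742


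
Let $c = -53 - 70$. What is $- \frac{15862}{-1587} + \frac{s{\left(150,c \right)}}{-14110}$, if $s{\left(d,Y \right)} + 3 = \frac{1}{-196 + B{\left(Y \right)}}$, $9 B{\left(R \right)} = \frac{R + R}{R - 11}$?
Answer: $\frac{4404170609621}{440629796175} \approx 9.9952$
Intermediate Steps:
$c = -123$ ($c = -53 - 70 = -123$)
$B{\left(R \right)} = \frac{2 R}{9 \left(-11 + R\right)}$ ($B{\left(R \right)} = \frac{\left(R + R\right) \frac{1}{R - 11}}{9} = \frac{2 R \frac{1}{-11 + R}}{9} = \frac{2 R}{9 \left(-11 + R\right)}$)
$s{\left(d,Y \right)} = -3 + \frac{1}{-196 + \frac{2 Y}{9 \left(-11 + Y\right)}}$
$- \frac{15862}{-1587} + \frac{s{\left(150,c \right)}}{-14110} = - \frac{15862}{-1587} + \frac{\frac{3}{2} \frac{1}{9702 - -108363} \left(-19437 + 1765 \left(-123\right)\right)}{-14110} = \left(-15862\right) \left(- \frac{1}{1587}\right) + \frac{3 \left(-19437 - 217095\right)}{2 \left(9702 + 108363\right)} \left(- \frac{1}{14110}\right) = \frac{15862}{1587} + \frac{3}{2} \cdot \frac{1}{118065} \left(-236532\right) \left(- \frac{1}{14110}\right) = \frac{15862}{1587} - - \frac{59133}{277649525} = \frac{15862}{1587} + \frac{59133}{277649525} = \frac{4404170609621}{440629796175}$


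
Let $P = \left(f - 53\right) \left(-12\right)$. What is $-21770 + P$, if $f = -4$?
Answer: $-21086$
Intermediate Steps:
$P = 684$ ($P = \left(-4 - 53\right) \left(-12\right) = \left(-57\right) \left(-12\right) = 684$)
$-21770 + P = -21770 + 684 = -21086$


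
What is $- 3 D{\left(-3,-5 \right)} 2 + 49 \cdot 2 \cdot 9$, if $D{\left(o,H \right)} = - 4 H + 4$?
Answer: $738$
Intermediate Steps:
$D{\left(o,H \right)} = 4 - 4 H$
$- 3 D{\left(-3,-5 \right)} 2 + 49 \cdot 2 \cdot 9 = - 3 \left(4 - -20\right) 2 + 49 \cdot 2 \cdot 9 = - 3 \left(4 + 20\right) 2 + 49 \cdot 18 = \left(-3\right) 24 \cdot 2 + 882 = \left(-72\right) 2 + 882 = -144 + 882 = 738$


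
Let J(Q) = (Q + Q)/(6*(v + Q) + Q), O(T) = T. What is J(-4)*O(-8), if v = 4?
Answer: -16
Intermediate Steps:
J(Q) = 2*Q/(24 + 7*Q) (J(Q) = (Q + Q)/(6*(4 + Q) + Q) = (2*Q)/((24 + 6*Q) + Q) = (2*Q)/(24 + 7*Q) = 2*Q/(24 + 7*Q))
J(-4)*O(-8) = (2*(-4)/(24 + 7*(-4)))*(-8) = (2*(-4)/(24 - 28))*(-8) = (2*(-4)/(-4))*(-8) = (2*(-4)*(-¼))*(-8) = 2*(-8) = -16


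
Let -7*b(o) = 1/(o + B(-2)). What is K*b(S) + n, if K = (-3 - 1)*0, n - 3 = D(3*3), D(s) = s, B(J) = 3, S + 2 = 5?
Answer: 12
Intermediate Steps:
S = 3 (S = -2 + 5 = 3)
b(o) = -1/(7*(3 + o)) (b(o) = -1/(7*(o + 3)) = -1/(7*(3 + o)))
n = 12 (n = 3 + 3*3 = 3 + 9 = 12)
K = 0 (K = -4*0 = 0)
K*b(S) + n = 0*(-1/(21 + 7*3)) + 12 = 0*(-1/(21 + 21)) + 12 = 0*(-1/42) + 12 = 0 + 12 = 12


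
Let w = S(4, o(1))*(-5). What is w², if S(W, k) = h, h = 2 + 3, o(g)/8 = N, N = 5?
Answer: 625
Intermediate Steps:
o(g) = 40 (o(g) = 8*5 = 40)
h = 5
S(W, k) = 5
w = -25 (w = 5*(-5) = -25)
w² = (-25)² = 625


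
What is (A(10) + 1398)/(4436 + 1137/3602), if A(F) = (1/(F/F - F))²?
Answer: 407886878/1294348329 ≈ 0.31513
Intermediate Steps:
A(F) = (1 - F)⁻² (A(F) = (1/(1 - F))² = (1 - F)⁻²)
(A(10) + 1398)/(4436 + 1137/3602) = ((-1 + 10)⁻² + 1398)/(4436 + 1137/3602) = (9⁻² + 1398)/(4436 + 1137*(1/3602)) = (1/81 + 1398)/(4436 + 1137/3602) = 113239/(81*(15979609/3602)) = (113239/81)*(3602/15979609) = 407886878/1294348329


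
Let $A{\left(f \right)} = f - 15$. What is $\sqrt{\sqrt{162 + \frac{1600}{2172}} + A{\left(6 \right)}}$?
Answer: $\frac{\sqrt{-2653641 + 543 \sqrt{47982738}}}{543} \approx 1.9383$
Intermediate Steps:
$A{\left(f \right)} = -15 + f$
$\sqrt{\sqrt{162 + \frac{1600}{2172}} + A{\left(6 \right)}} = \sqrt{\sqrt{162 + \frac{1600}{2172}} + \left(-15 + 6\right)} = \sqrt{\sqrt{162 + 1600 \cdot \frac{1}{2172}} - 9} = \sqrt{\sqrt{162 + \frac{400}{543}} - 9} = \sqrt{\sqrt{\frac{88366}{543}} - 9} = \sqrt{\frac{\sqrt{47982738}}{543} - 9} = \sqrt{-9 + \frac{\sqrt{47982738}}{543}}$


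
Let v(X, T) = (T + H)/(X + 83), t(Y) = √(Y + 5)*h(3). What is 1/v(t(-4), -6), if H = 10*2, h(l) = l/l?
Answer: 6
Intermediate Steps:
h(l) = 1
H = 20
t(Y) = √(5 + Y) (t(Y) = √(Y + 5)*1 = √(5 + Y)*1 = √(5 + Y))
v(X, T) = (20 + T)/(83 + X) (v(X, T) = (T + 20)/(X + 83) = (20 + T)/(83 + X))
1/v(t(-4), -6) = 1/((20 - 6)/(83 + √(5 - 4))) = 1/(14/(83 + √1)) = 1/(14/(83 + 1)) = 1/(14/84) = 1/((1/84)*14) = 1/(⅙) = 6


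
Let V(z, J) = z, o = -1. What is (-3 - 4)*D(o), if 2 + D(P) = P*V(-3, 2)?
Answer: -7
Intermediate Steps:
D(P) = -2 - 3*P (D(P) = -2 + P*(-3) = -2 - 3*P)
(-3 - 4)*D(o) = (-3 - 4)*(-2 - 3*(-1)) = -7*(-2 + 3) = -7*1 = -7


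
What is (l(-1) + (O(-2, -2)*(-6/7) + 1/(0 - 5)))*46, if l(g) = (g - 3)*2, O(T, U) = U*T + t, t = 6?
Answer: -27002/35 ≈ -771.49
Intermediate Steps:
O(T, U) = 6 + T*U (O(T, U) = U*T + 6 = T*U + 6 = 6 + T*U)
l(g) = -6 + 2*g (l(g) = (-3 + g)*2 = -6 + 2*g)
(l(-1) + (O(-2, -2)*(-6/7) + 1/(0 - 5)))*46 = ((-6 + 2*(-1)) + ((6 - 2*(-2))*(-6/7) + 1/(0 - 5)))*46 = ((-6 - 2) + ((6 + 4)*(-6*1/7) + 1/(-5)))*46 = (-8 + (10*(-6/7) - 1/5))*46 = (-8 + (-60/7 - 1/5))*46 = (-8 - 307/35)*46 = -587/35*46 = -27002/35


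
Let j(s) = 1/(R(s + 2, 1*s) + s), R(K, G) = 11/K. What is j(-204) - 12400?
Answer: -511115802/41219 ≈ -12400.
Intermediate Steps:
j(s) = 1/(s + 11/(2 + s)) (j(s) = 1/(11/(s + 2) + s) = 1/(11/(2 + s) + s) = 1/(s + 11/(2 + s)))
j(-204) - 12400 = (2 - 204)/(11 - 204*(2 - 204)) - 12400 = -202/(11 - 204*(-202)) - 12400 = -202/(11 + 41208) - 12400 = -202/41219 - 12400 = -511115802/41219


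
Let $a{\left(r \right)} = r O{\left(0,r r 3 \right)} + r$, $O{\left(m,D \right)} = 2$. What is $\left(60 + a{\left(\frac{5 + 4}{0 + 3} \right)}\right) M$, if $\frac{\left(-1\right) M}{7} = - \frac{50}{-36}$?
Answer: $- \frac{4025}{6} \approx -670.83$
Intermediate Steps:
$a{\left(r \right)} = 3 r$ ($a{\left(r \right)} = r 2 + r = 2 r + r = 3 r$)
$M = - \frac{175}{18}$ ($M = - 7 \left(- \frac{50}{-36}\right) = - 7 \left(\left(-50\right) \left(- \frac{1}{36}\right)\right) = \left(-7\right) \frac{25}{18} = - \frac{175}{18} \approx -9.7222$)
$\left(60 + a{\left(\frac{5 + 4}{0 + 3} \right)}\right) M = \left(60 + 3 \frac{5 + 4}{0 + 3}\right) \left(- \frac{175}{18}\right) = \left(60 + 3 \cdot \frac{9}{3}\right) \left(- \frac{175}{18}\right) = \left(60 + 3 \cdot 9 \cdot \frac{1}{3}\right) \left(- \frac{175}{18}\right) = \left(60 + 3 \cdot 3\right) \left(- \frac{175}{18}\right) = \left(60 + 9\right) \left(- \frac{175}{18}\right) = 69 \left(- \frac{175}{18}\right) = - \frac{4025}{6}$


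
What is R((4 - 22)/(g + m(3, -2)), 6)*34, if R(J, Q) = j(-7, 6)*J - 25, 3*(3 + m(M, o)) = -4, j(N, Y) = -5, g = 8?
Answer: -170/11 ≈ -15.455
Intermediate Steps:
m(M, o) = -13/3 (m(M, o) = -3 + (⅓)*(-4) = -3 - 4/3 = -13/3)
R(J, Q) = -25 - 5*J (R(J, Q) = -5*J - 25 = -25 - 5*J)
R((4 - 22)/(g + m(3, -2)), 6)*34 = (-25 - 5*(4 - 22)/(8 - 13/3))*34 = (-25 - (-90)/11/3)*34 = (-25 - (-90)*3/11)*34 = (-25 - 5*(-54/11))*34 = (-25 + 270/11)*34 = -5/11*34 = -170/11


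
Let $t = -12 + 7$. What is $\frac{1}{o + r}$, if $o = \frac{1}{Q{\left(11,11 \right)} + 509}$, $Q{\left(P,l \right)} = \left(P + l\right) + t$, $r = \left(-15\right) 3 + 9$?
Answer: $- \frac{526}{18935} \approx -0.027779$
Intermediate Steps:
$t = -5$
$r = -36$ ($r = -45 + 9 = -36$)
$Q{\left(P,l \right)} = -5 + P + l$ ($Q{\left(P,l \right)} = \left(P + l\right) - 5 = -5 + P + l$)
$o = \frac{1}{526}$ ($o = \frac{1}{\left(-5 + 11 + 11\right) + 509} = \frac{1}{17 + 509} = \frac{1}{526} \approx 0.0019011$)
$\frac{1}{o + r} = \frac{1}{\frac{1}{526} - 36} = \frac{1}{- \frac{18935}{526}} = - \frac{526}{18935}$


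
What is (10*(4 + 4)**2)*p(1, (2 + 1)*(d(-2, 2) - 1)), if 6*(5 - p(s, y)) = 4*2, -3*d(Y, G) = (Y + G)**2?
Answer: 7040/3 ≈ 2346.7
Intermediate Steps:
d(Y, G) = -(G + Y)**2/3 (d(Y, G) = -(Y + G)**2/3 = -(G + Y)**2/3)
p(s, y) = 11/3 (p(s, y) = 5 - 2*2/3 = 5 - 1/6*8 = 5 - 4/3 = 11/3)
(10*(4 + 4)**2)*p(1, (2 + 1)*(d(-2, 2) - 1)) = (10*(4 + 4)**2)*(11/3) = (10*8**2)*(11/3) = (10*64)*(11/3) = 640*(11/3) = 7040/3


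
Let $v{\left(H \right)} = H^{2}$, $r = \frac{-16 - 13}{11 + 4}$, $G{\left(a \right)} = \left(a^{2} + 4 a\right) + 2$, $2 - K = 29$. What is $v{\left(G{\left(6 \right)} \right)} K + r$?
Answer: $- \frac{1556849}{15} \approx -1.0379 \cdot 10^{5}$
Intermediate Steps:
$K = -27$ ($K = 2 - 29 = -27$)
$G{\left(a \right)} = 2 + a^{2} + 4 a$
$r = - \frac{29}{15} \approx -1.9333$
$v{\left(G{\left(6 \right)} \right)} K + r = \left(2 + 6^{2} + 4 \cdot 6\right)^{2} \left(-27\right) - \frac{29}{15} = \left(2 + 36 + 24\right)^{2} \left(-27\right) - \frac{29}{15} = 62^{2} \left(-27\right) - \frac{29}{15} = 3844 \left(-27\right) - \frac{29}{15} = -103788 - \frac{29}{15} = - \frac{1556849}{15}$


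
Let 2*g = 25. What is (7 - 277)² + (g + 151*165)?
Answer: 195655/2 ≈ 97828.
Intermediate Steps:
g = 25/2 (g = (½)*25 = 25/2 ≈ 12.500)
(7 - 277)² + (g + 151*165) = (7 - 277)² + (25/2 + 151*165) = (-270)² + (25/2 + 24915) = 72900 + 49855/2 = 195655/2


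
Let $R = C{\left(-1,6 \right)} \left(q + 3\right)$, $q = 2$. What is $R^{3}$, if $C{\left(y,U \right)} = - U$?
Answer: $-27000$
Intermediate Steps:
$R = -30$ ($R = \left(-1\right) 6 \left(2 + 3\right) = \left(-6\right) 5 = -30$)
$R^{3} = \left(-30\right)^{3} = -27000$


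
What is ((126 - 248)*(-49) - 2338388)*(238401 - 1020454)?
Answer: 1824068237730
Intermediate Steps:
((126 - 248)*(-49) - 2338388)*(238401 - 1020454) = (-122*(-49) - 2338388)*(-782053) = (5978 - 2338388)*(-782053) = -2332410*(-782053) = 1824068237730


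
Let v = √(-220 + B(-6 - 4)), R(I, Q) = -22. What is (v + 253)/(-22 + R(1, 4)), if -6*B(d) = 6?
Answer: -23/4 - I*√221/44 ≈ -5.75 - 0.33787*I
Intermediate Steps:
B(d) = -1 (B(d) = -⅙*6 = -1)
v = I*√221 (v = √(-220 - 1) = √(-221) = I*√221 ≈ 14.866*I)
(v + 253)/(-22 + R(1, 4)) = (I*√221 + 253)/(-22 - 22) = (253 + I*√221)/(-44) = (253 + I*√221)*(-1/44) = -23/4 - I*√221/44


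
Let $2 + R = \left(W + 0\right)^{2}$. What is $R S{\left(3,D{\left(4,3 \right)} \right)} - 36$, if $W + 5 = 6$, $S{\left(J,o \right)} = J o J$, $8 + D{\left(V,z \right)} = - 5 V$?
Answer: $216$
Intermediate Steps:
$D{\left(V,z \right)} = -8 - 5 V$
$S{\left(J,o \right)} = o J^{2}$
$W = 1$ ($W = -5 + 6 = 1$)
$R = -1$ ($R = -2 + \left(1 + 0\right)^{2} = -2 + 1^{2} = -2 + 1 = -1$)
$R S{\left(3,D{\left(4,3 \right)} \right)} - 36 = - \left(-8 - 20\right) 3^{2} - 36 = - \left(-8 - 20\right) 9 - 36 = - \left(-28\right) 9 - 36 = \left(-1\right) \left(-252\right) - 36 = 252 - 36 = 216$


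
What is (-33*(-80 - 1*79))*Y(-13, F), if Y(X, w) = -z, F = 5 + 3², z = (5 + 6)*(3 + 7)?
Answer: -577170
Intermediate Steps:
z = 110 (z = 11*10 = 110)
F = 14 (F = 5 + 9 = 14)
Y(X, w) = -110 (Y(X, w) = -1*110 = -110)
(-33*(-80 - 1*79))*Y(-13, F) = -33*(-80 - 1*79)*(-110) = -33*(-80 - 79)*(-110) = -33*(-159)*(-110) = 5247*(-110) = -577170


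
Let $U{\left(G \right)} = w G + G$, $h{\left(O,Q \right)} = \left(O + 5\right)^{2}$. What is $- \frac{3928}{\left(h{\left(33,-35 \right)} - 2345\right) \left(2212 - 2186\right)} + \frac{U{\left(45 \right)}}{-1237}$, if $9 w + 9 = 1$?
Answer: $\frac{2370903}{14488981} \approx 0.16363$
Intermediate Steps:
$w = - \frac{8}{9}$ ($w = -1 + \frac{1}{9} \cdot 1 = -1 + \frac{1}{9} = - \frac{8}{9} \approx -0.88889$)
$h{\left(O,Q \right)} = \left(5 + O\right)^{2}$
$U{\left(G \right)} = \frac{G}{9}$ ($U{\left(G \right)} = - \frac{8 G}{9} + G = \frac{G}{9}$)
$- \frac{3928}{\left(h{\left(33,-35 \right)} - 2345\right) \left(2212 - 2186\right)} + \frac{U{\left(45 \right)}}{-1237} = - \frac{3928}{\left(\left(5 + 33\right)^{2} - 2345\right) \left(2212 - 2186\right)} + \frac{\frac{1}{9} \cdot 45}{-1237} = - \frac{3928}{\left(38^{2} - 2345\right) 26} + 5 \left(- \frac{1}{1237}\right) = - \frac{3928}{\left(1444 - 2345\right) 26} - \frac{5}{1237} = - \frac{3928}{\left(-901\right) 26} - \frac{5}{1237} = - \frac{3928}{-23426} - \frac{5}{1237} = \left(-3928\right) \left(- \frac{1}{23426}\right) - \frac{5}{1237} = \frac{1964}{11713} - \frac{5}{1237} = \frac{2370903}{14488981}$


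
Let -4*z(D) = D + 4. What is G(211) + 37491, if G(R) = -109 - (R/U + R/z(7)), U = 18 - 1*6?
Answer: 4942231/132 ≈ 37441.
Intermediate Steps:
z(D) = -1 - D/4 (z(D) = -(D + 4)/4 = -(4 + D)/4 = -1 - D/4)
U = 12 (U = 18 - 6 = 12)
G(R) = -109 + 37*R/132 (G(R) = -109 - (R/12 + R/(-1 - ¼*7)) = -109 - (R*(1/12) + R/(-1 - 7/4)) = -109 - (R/12 + R/(-11/4)) = -109 - (R/12 + R*(-4/11)) = -109 - (R/12 - 4*R/11) = -109 - (-37)*R/132 = -109 + 37*R/132)
G(211) + 37491 = (-109 + (37/132)*211) + 37491 = (-109 + 7807/132) + 37491 = -6581/132 + 37491 = 4942231/132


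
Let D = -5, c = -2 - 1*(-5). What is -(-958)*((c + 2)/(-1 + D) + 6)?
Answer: 14849/3 ≈ 4949.7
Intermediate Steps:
c = 3 (c = -2 + 5 = 3)
-(-958)*((c + 2)/(-1 + D) + 6) = -(-958)*((3 + 2)/(-1 - 5) + 6) = -(-958)*(5/(-6) + 6) = -(-958)*(5*(-1/6) + 6) = -(-958)*(-5/6 + 6) = -(-958)*31/6 = -479*(-31/3) = 14849/3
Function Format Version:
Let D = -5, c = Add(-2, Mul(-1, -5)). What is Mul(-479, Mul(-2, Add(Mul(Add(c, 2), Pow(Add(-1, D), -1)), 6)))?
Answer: Rational(14849, 3) ≈ 4949.7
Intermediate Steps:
c = 3 (c = Add(-2, 5) = 3)
Mul(-479, Mul(-2, Add(Mul(Add(c, 2), Pow(Add(-1, D), -1)), 6))) = Mul(-479, Mul(-2, Add(Mul(Add(3, 2), Pow(Add(-1, -5), -1)), 6))) = Mul(-479, Mul(-2, Add(Mul(5, Pow(-6, -1)), 6))) = Mul(-479, Mul(-2, Add(Mul(5, Rational(-1, 6)), 6))) = Mul(-479, Mul(-2, Add(Rational(-5, 6), 6))) = Mul(-479, Mul(-2, Rational(31, 6))) = Mul(-479, Rational(-31, 3)) = Rational(14849, 3)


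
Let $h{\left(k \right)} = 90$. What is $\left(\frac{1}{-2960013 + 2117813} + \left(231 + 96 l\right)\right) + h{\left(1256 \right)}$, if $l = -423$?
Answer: $- \frac{33929711401}{842200} \approx -40287.0$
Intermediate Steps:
$\left(\frac{1}{-2960013 + 2117813} + \left(231 + 96 l\right)\right) + h{\left(1256 \right)} = \left(\frac{1}{-2960013 + 2117813} + \left(231 + 96 \left(-423\right)\right)\right) + 90 = \left(\frac{1}{-842200} + \left(231 - 40608\right)\right) + 90 = \left(- \frac{1}{842200} - 40377\right) + 90 = - \frac{34005509401}{842200} + 90 = - \frac{33929711401}{842200}$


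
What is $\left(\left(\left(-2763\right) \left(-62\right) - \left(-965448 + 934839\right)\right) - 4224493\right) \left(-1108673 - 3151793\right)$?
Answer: $17138056801348$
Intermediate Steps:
$\left(\left(\left(-2763\right) \left(-62\right) - \left(-965448 + 934839\right)\right) - 4224493\right) \left(-1108673 - 3151793\right) = \left(\left(171306 - -30609\right) - 4224493\right) \left(-4260466\right) = \left(\left(171306 + 30609\right) - 4224493\right) \left(-4260466\right) = \left(201915 - 4224493\right) \left(-4260466\right) = \left(-4022578\right) \left(-4260466\right) = 17138056801348$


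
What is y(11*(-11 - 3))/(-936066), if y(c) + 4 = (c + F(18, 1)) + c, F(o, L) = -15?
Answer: 109/312022 ≈ 0.00034933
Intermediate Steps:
y(c) = -19 + 2*c (y(c) = -4 + ((c - 15) + c) = -4 + ((-15 + c) + c) = -4 + (-15 + 2*c) = -19 + 2*c)
y(11*(-11 - 3))/(-936066) = (-19 + 2*(11*(-11 - 3)))/(-936066) = (-19 + 2*(11*(-14)))*(-1/936066) = (-19 + 2*(-154))*(-1/936066) = (-19 - 308)*(-1/936066) = -327*(-1/936066) = 109/312022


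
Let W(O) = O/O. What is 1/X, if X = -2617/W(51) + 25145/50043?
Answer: -50043/130937386 ≈ -0.00038219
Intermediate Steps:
W(O) = 1
X = -130937386/50043 (X = -2617/1 + 25145/50043 = -2617*1 + 25145*(1/50043) = -2617 + 25145/50043 = -130937386/50043 ≈ -2616.5)
1/X = 1/(-130937386/50043) = -50043/130937386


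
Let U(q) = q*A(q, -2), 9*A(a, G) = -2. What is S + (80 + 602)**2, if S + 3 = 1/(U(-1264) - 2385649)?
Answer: 9985363210864/21468313 ≈ 4.6512e+5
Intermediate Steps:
A(a, G) = -2/9 (A(a, G) = (1/9)*(-2) = -2/9)
U(q) = -2*q/9 (U(q) = q*(-2/9) = -2*q/9)
S = -64404948/21468313 (S = -3 + 1/(-2/9*(-1264) - 2385649) = -3 + 1/(2528/9 - 2385649) = -3 + 1/(-21468313/9) = -3 - 9/21468313 = -64404948/21468313 ≈ -3.0000)
S + (80 + 602)**2 = -64404948/21468313 + (80 + 602)**2 = -64404948/21468313 + 682**2 = -64404948/21468313 + 465124 = 9985363210864/21468313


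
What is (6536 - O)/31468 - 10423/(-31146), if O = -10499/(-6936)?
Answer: 614430270011/1132998291168 ≈ 0.54230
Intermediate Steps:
O = 10499/6936 (O = -10499*(-1/6936) = 10499/6936 ≈ 1.5137)
(6536 - O)/31468 - 10423/(-31146) = (6536 - 1*10499/6936)/31468 - 10423/(-31146) = (6536 - 10499/6936)*(1/31468) - 10423*(-1/31146) = (45323197/6936)*(1/31468) + 10423/31146 = 45323197/218262048 + 10423/31146 = 614430270011/1132998291168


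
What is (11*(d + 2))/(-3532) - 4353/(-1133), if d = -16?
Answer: 7774639/2000878 ≈ 3.8856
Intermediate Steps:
(11*(d + 2))/(-3532) - 4353/(-1133) = (11*(-16 + 2))/(-3532) - 4353/(-1133) = (11*(-14))*(-1/3532) - 4353*(-1/1133) = -154*(-1/3532) + 4353/1133 = 77/1766 + 4353/1133 = 7774639/2000878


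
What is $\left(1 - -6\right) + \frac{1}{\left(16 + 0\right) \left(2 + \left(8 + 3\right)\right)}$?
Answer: $\frac{1457}{208} \approx 7.0048$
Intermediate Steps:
$\left(1 - -6\right) + \frac{1}{\left(16 + 0\right) \left(2 + \left(8 + 3\right)\right)} = \left(1 + 6\right) + \frac{1}{16 \left(2 + 11\right)} = 7 + \frac{1}{16 \cdot 13} = 7 + \frac{1}{16} \cdot \frac{1}{13} = 7 + \frac{1}{208} = \frac{1457}{208}$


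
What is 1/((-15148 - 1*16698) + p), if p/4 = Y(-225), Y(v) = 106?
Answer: -1/31422 ≈ -3.1825e-5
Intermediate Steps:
p = 424 (p = 4*106 = 424)
1/((-15148 - 1*16698) + p) = 1/((-15148 - 1*16698) + 424) = 1/((-15148 - 16698) + 424) = 1/(-31846 + 424) = 1/(-31422) = -1/31422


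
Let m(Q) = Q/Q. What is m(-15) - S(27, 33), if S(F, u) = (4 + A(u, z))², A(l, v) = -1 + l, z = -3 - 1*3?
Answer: -1295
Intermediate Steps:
z = -6 (z = -3 - 3 = -6)
m(Q) = 1
S(F, u) = (3 + u)² (S(F, u) = (4 + (-1 + u))² = (3 + u)²)
m(-15) - S(27, 33) = 1 - (3 + 33)² = 1 - 1*36² = 1 - 1*1296 = 1 - 1296 = -1295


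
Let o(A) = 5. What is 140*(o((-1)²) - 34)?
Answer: -4060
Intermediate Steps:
140*(o((-1)²) - 34) = 140*(5 - 34) = 140*(-29) = -4060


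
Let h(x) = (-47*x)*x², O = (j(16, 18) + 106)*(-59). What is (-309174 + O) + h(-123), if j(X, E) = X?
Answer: 87144377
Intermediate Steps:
O = -7198 (O = (16 + 106)*(-59) = 122*(-59) = -7198)
h(x) = -47*x³
(-309174 + O) + h(-123) = (-309174 - 7198) - 47*(-123)³ = -316372 - 47*(-1860867) = -316372 + 87460749 = 87144377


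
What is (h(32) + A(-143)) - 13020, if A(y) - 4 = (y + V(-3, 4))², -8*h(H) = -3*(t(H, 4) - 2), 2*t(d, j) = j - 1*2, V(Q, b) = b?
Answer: 50437/8 ≈ 6304.6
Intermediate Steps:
t(d, j) = -1 + j/2 (t(d, j) = (j - 1*2)/2 = (j - 2)/2 = (-2 + j)/2 = -1 + j/2)
h(H) = -3/8 (h(H) = -(-3)*((-1 + (½)*4) - 2)/8 = -(-3)*((-1 + 2) - 2)/8 = -(-3)*(1 - 2)/8 = -(-3)*(-1)/8 = -⅛*3 = -3/8)
A(y) = 4 + (4 + y)² (A(y) = 4 + (y + 4)² = 4 + (4 + y)²)
(h(32) + A(-143)) - 13020 = (-3/8 + (4 + (4 - 143)²)) - 13020 = (-3/8 + (4 + (-139)²)) - 13020 = (-3/8 + (4 + 19321)) - 13020 = (-3/8 + 19325) - 13020 = 154597/8 - 13020 = 50437/8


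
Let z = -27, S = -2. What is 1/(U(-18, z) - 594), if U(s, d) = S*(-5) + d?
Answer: -1/611 ≈ -0.0016367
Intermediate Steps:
U(s, d) = 10 + d (U(s, d) = -2*(-5) + d = 10 + d)
1/(U(-18, z) - 594) = 1/((10 - 27) - 594) = 1/(-17 - 594) = 1/(-611) = -1/611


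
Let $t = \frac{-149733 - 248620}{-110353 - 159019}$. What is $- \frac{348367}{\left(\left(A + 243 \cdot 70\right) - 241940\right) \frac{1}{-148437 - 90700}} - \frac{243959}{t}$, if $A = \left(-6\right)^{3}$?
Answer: $- \frac{47981400698074695}{89687584538} \approx -5.3498 \cdot 10^{5}$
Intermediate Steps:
$A = -216$
$t = \frac{398353}{269372}$ ($t = - \frac{398353}{-269372} = \left(-398353\right) \left(- \frac{1}{269372}\right) = \frac{398353}{269372} \approx 1.4788$)
$- \frac{348367}{\left(\left(A + 243 \cdot 70\right) - 241940\right) \frac{1}{-148437 - 90700}} - \frac{243959}{t} = - \frac{348367}{\left(\left(-216 + 243 \cdot 70\right) - 241940\right) \frac{1}{-148437 - 90700}} - \frac{243959}{\frac{398353}{269372}} = - \frac{348367}{\left(\left(-216 + 17010\right) - 241940\right) \frac{1}{-239137}} - \frac{65715723748}{398353} = - \frac{348367}{\left(16794 - 241940\right) \left(- \frac{1}{239137}\right)} - \frac{65715723748}{398353} = - \frac{348367}{\left(-225146\right) \left(- \frac{1}{239137}\right)} - \frac{65715723748}{398353} = - \frac{348367}{\frac{225146}{239137}} - \frac{65715723748}{398353} = \left(-348367\right) \frac{239137}{225146} - \frac{65715723748}{398353} = - \frac{83307439279}{225146} - \frac{65715723748}{398353} = - \frac{47981400698074695}{89687584538}$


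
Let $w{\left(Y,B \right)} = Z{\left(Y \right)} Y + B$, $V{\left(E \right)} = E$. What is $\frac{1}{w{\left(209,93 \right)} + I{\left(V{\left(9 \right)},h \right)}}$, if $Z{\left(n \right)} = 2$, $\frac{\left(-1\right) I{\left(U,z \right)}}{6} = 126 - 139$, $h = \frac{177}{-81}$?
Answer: $\frac{1}{589} \approx 0.0016978$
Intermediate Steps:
$h = - \frac{59}{27}$ ($h = 177 \left(- \frac{1}{81}\right) = - \frac{59}{27} \approx -2.1852$)
$I{\left(U,z \right)} = 78$ ($I{\left(U,z \right)} = - 6 \left(126 - 139\right) = \left(-6\right) \left(-13\right) = 78$)
$w{\left(Y,B \right)} = B + 2 Y$ ($w{\left(Y,B \right)} = 2 Y + B = B + 2 Y$)
$\frac{1}{w{\left(209,93 \right)} + I{\left(V{\left(9 \right)},h \right)}} = \frac{1}{\left(93 + 2 \cdot 209\right) + 78} = \frac{1}{\left(93 + 418\right) + 78} = \frac{1}{511 + 78} = \frac{1}{589}$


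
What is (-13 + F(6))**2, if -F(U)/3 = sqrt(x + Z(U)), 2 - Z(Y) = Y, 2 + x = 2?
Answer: 133 + 156*I ≈ 133.0 + 156.0*I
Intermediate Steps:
x = 0 (x = -2 + 2 = 0)
Z(Y) = 2 - Y
F(U) = -3*sqrt(2 - U) (F(U) = -3*sqrt(0 + (2 - U)) = -3*sqrt(2 - U))
(-13 + F(6))**2 = (-13 - 3*sqrt(2 - 1*6))**2 = (-13 - 3*sqrt(2 - 6))**2 = (-13 - 6*I)**2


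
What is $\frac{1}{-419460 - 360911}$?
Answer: $- \frac{1}{780371} \approx -1.2814 \cdot 10^{-6}$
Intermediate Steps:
$\frac{1}{-419460 - 360911} = \frac{1}{-780371} = - \frac{1}{780371}$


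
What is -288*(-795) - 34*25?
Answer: 228110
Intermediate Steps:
-288*(-795) - 34*25 = 228960 - 850 = 228110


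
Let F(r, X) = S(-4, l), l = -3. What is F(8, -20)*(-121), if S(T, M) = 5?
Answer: -605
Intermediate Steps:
F(r, X) = 5
F(8, -20)*(-121) = 5*(-121) = -605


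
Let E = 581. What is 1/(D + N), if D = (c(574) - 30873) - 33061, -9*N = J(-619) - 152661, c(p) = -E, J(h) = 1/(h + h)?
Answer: -11142/529831811 ≈ -2.1029e-5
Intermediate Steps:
J(h) = 1/(2*h)
c(p) = -581 (c(p) = -1*581 = -581)
N = 188994319/11142 (N = -((1/2)/(-619) - 152661)/9 = -((1/2)*(-1/619) - 152661)/9 = -(-1/1238 - 152661)/9 = -1/9*(-188994319/1238) = 188994319/11142 ≈ 16962.)
D = -64515 (D = (-581 - 30873) - 33061 = -31454 - 33061 = -64515)
1/(D + N) = 1/(-64515 + 188994319/11142) = 1/(-529831811/11142) = -11142/529831811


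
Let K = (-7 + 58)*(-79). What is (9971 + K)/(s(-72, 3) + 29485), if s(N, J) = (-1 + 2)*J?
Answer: 2971/14744 ≈ 0.20151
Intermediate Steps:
s(N, J) = J (s(N, J) = 1*J = J)
K = -4029 (K = 51*(-79) = -4029)
(9971 + K)/(s(-72, 3) + 29485) = (9971 - 4029)/(3 + 29485) = 5942/29488 = 5942*(1/29488) = 2971/14744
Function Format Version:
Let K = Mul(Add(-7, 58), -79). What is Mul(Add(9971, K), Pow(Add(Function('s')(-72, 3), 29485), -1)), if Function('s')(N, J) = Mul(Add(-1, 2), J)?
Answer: Rational(2971, 14744) ≈ 0.20151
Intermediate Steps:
Function('s')(N, J) = J (Function('s')(N, J) = Mul(1, J) = J)
K = -4029 (K = Mul(51, -79) = -4029)
Mul(Add(9971, K), Pow(Add(Function('s')(-72, 3), 29485), -1)) = Mul(Add(9971, -4029), Pow(Add(3, 29485), -1)) = Mul(5942, Pow(29488, -1)) = Mul(5942, Rational(1, 29488)) = Rational(2971, 14744)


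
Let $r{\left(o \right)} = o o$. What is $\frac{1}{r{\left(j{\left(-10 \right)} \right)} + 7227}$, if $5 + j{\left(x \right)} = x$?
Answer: $\frac{1}{7452} \approx 0.00013419$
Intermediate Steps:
$j{\left(x \right)} = -5 + x$
$r{\left(o \right)} = o^{2}$
$\frac{1}{r{\left(j{\left(-10 \right)} \right)} + 7227} = \frac{1}{\left(-5 - 10\right)^{2} + 7227} = \frac{1}{\left(-15\right)^{2} + 7227} = \frac{1}{225 + 7227} = \frac{1}{7452}$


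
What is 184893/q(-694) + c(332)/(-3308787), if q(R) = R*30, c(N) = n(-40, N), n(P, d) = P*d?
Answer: -203831688397/22962981780 ≈ -8.8765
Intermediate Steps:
c(N) = -40*N
q(R) = 30*R
184893/q(-694) + c(332)/(-3308787) = 184893/((30*(-694))) - 40*332/(-3308787) = 184893/(-20820) - 13280*(-1/3308787) = 184893*(-1/20820) + 13280/3308787 = -61631/6940 + 13280/3308787 = -203831688397/22962981780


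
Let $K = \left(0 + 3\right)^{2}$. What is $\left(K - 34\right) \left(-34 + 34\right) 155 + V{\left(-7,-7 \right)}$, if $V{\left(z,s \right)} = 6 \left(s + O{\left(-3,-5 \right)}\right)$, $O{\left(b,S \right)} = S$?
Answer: $-72$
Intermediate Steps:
$K = 9$ ($K = 3^{2} = 9$)
$V{\left(z,s \right)} = -30 + 6 s$ ($V{\left(z,s \right)} = 6 \left(s - 5\right) = 6 \left(-5 + s\right) = -30 + 6 s$)
$\left(K - 34\right) \left(-34 + 34\right) 155 + V{\left(-7,-7 \right)} = \left(9 - 34\right) \left(-34 + 34\right) 155 + \left(-30 + 6 \left(-7\right)\right) = \left(-25\right) 0 \cdot 155 - 72 = 0 \cdot 155 - 72 = 0 - 72 = -72$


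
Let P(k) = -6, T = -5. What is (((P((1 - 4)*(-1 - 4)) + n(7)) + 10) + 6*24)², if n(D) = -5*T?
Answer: 29929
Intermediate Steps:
n(D) = 25 (n(D) = -5*(-5) = 25)
(((P((1 - 4)*(-1 - 4)) + n(7)) + 10) + 6*24)² = (((-6 + 25) + 10) + 6*24)² = ((19 + 10) + 144)² = (29 + 144)² = 173² = 29929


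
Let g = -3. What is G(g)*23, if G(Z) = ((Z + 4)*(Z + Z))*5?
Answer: -690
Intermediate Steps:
G(Z) = 10*Z*(4 + Z) (G(Z) = ((4 + Z)*(2*Z))*5 = (2*Z*(4 + Z))*5 = 10*Z*(4 + Z))
G(g)*23 = (10*(-3)*(4 - 3))*23 = (10*(-3)*1)*23 = -30*23 = -690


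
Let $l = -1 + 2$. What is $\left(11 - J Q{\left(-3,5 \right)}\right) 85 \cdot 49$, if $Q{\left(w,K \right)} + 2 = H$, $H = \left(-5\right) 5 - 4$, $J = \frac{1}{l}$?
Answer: $174930$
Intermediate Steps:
$l = 1$
$J = 1$ ($J = 1^{-1} = 1$)
$H = -29$ ($H = -25 - 4 = -29$)
$Q{\left(w,K \right)} = -31$ ($Q{\left(w,K \right)} = -2 - 29 = -31$)
$\left(11 - J Q{\left(-3,5 \right)}\right) 85 \cdot 49 = \left(11 - 1 \left(-31\right)\right) 85 \cdot 49 = \left(11 - -31\right) 85 \cdot 49 = \left(11 + 31\right) 85 \cdot 49 = 42 \cdot 85 \cdot 49 = 3570 \cdot 49 = 174930$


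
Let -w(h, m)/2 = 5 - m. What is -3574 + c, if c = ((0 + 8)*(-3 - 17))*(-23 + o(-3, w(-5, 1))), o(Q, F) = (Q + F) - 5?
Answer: 2666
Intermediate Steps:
w(h, m) = -10 + 2*m (w(h, m) = -2*(5 - m) = -10 + 2*m)
o(Q, F) = -5 + F + Q (o(Q, F) = (F + Q) - 5 = -5 + F + Q)
c = 6240 (c = ((0 + 8)*(-3 - 17))*(-23 + (-5 + (-10 + 2*1) - 3)) = (8*(-20))*(-23 + (-5 + (-10 + 2) - 3)) = -160*(-23 + (-5 - 8 - 3)) = -160*(-23 - 16) = -160*(-39) = 6240)
-3574 + c = -3574 + 6240 = 2666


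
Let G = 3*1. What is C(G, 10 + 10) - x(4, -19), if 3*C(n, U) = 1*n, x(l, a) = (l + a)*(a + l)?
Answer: -224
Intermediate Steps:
G = 3
x(l, a) = (a + l)² (x(l, a) = (a + l)*(a + l) = (a + l)²)
C(n, U) = n/3 (C(n, U) = (1*n)/3 = n/3)
C(G, 10 + 10) - x(4, -19) = (⅓)*3 - (-19 + 4)² = 1 - 1*(-15)² = 1 - 1*225 = 1 - 225 = -224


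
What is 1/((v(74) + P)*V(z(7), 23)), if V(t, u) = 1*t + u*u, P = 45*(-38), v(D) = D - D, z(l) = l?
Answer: -1/916560 ≈ -1.0910e-6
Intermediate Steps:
v(D) = 0
P = -1710
V(t, u) = t + u²
1/((v(74) + P)*V(z(7), 23)) = 1/((0 - 1710)*(7 + 23²)) = 1/((-1710)*(7 + 529)) = -1/1710/536 = -1/1710*1/536 = -1/916560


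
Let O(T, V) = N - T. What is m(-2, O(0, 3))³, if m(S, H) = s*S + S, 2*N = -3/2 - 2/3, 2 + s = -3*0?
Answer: 8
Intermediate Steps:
s = -2 (s = -2 - 3*0 = -2 + 0 = -2)
N = -13/12 (N = (-3/2 - 2/3)/2 = (-3*½ - 2*⅓)/2 = (-3/2 - ⅔)/2 = (½)*(-13/6) = -13/12 ≈ -1.0833)
O(T, V) = -13/12 - T
m(S, H) = -S (m(S, H) = -2*S + S = -S)
m(-2, O(0, 3))³ = (-1*(-2))³ = 2³ = 8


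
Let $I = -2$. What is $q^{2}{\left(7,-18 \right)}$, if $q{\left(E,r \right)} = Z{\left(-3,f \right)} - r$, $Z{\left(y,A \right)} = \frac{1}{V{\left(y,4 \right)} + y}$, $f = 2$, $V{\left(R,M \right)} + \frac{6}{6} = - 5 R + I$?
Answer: $\frac{26569}{81} \approx 328.01$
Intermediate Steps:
$V{\left(R,M \right)} = -3 - 5 R$ ($V{\left(R,M \right)} = -1 - \left(2 + 5 R\right) = -3 - 5 R$)
$Z{\left(y,A \right)} = \frac{1}{-3 - 4 y}$ ($Z{\left(y,A \right)} = \frac{1}{\left(-3 - 5 y\right) + y} = \frac{1}{-3 - 4 y}$)
$q{\left(E,r \right)} = \frac{1}{9} - r$ ($q{\left(E,r \right)} = - \frac{1}{3 + 4 \left(-3\right)} - r = - \frac{1}{3 - 12} - r = - \frac{1}{-9} - r = \left(-1\right) \left(- \frac{1}{9}\right) - r = \frac{1}{9} - r$)
$q^{2}{\left(7,-18 \right)} = \left(\frac{1}{9} - -18\right)^{2} = \left(\frac{1}{9} + 18\right)^{2} = \left(\frac{163}{9}\right)^{2} = \frac{26569}{81}$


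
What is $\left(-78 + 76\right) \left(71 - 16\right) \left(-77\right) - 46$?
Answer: $8424$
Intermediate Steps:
$\left(-78 + 76\right) \left(71 - 16\right) \left(-77\right) - 46 = \left(-2\right) 55 \left(-77\right) - 46 = \left(-110\right) \left(-77\right) - 46 = 8470 - 46 = 8424$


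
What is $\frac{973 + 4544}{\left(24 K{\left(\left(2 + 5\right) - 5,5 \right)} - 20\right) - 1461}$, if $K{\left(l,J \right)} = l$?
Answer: $- \frac{5517}{1433} \approx -3.85$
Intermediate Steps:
$\frac{973 + 4544}{\left(24 K{\left(\left(2 + 5\right) - 5,5 \right)} - 20\right) - 1461} = \frac{973 + 4544}{\left(24 \left(\left(2 + 5\right) - 5\right) - 20\right) - 1461} = \frac{5517}{\left(24 \left(7 - 5\right) - 20\right) - 1461} = \frac{5517}{\left(24 \cdot 2 - 20\right) - 1461} = \frac{5517}{\left(48 - 20\right) - 1461} = \frac{5517}{28 - 1461} = \frac{5517}{-1433} = 5517 \left(- \frac{1}{1433}\right) = - \frac{5517}{1433}$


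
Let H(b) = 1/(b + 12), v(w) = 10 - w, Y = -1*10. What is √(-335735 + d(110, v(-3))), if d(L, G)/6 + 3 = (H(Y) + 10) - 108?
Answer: I*√336338 ≈ 579.95*I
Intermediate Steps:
Y = -10
H(b) = 1/(12 + b)
d(L, G) = -603 (d(L, G) = -18 + 6*((1/(12 - 10) + 10) - 108) = -18 + 6*((1/2 + 10) - 108) = -18 + 6*((½ + 10) - 108) = -18 + 6*(21/2 - 108) = -18 + 6*(-195/2) = -18 - 585 = -603)
√(-335735 + d(110, v(-3))) = √(-335735 - 603) = √(-336338) = I*√336338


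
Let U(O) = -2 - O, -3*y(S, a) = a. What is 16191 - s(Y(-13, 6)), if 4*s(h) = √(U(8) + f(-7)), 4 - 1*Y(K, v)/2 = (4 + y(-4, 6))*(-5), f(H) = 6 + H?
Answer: 16191 - I*√11/4 ≈ 16191.0 - 0.82916*I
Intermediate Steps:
y(S, a) = -a/3
Y(K, v) = 28 (Y(K, v) = 8 - 2*(4 - ⅓*6)*(-5) = 8 - 2*(4 - 2)*(-5) = 8 - 4*(-5) = 8 - 2*(-10) = 8 + 20 = 28)
s(h) = I*√11/4 (s(h) = √((-2 - 1*8) + (6 - 7))/4 = √((-2 - 8) - 1)/4 = √(-10 - 1)/4 = √(-11)/4 = (I*√11)/4 = I*√11/4)
16191 - s(Y(-13, 6)) = 16191 - I*√11/4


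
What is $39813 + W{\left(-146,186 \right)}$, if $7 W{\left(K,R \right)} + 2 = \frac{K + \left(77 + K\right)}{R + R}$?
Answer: $\frac{14810299}{372} \approx 39813.0$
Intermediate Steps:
$W{\left(K,R \right)} = - \frac{2}{7} + \frac{77 + 2 K}{14 R}$ ($W{\left(K,R \right)} = - \frac{2}{7} + \frac{\left(K + \left(77 + K\right)\right) \frac{1}{R + R}}{7} = - \frac{2}{7} + \frac{\left(77 + 2 K\right) \frac{1}{2 R}}{7} = - \frac{2}{7} + \frac{\frac{1}{2} \frac{1}{R} \left(77 + 2 K\right)}{7} = - \frac{2}{7} + \frac{77 + 2 K}{14 R}$)
$39813 + W{\left(-146,186 \right)} = 39813 + \frac{77 - 744 + 2 \left(-146\right)}{14 \cdot 186} = 39813 + \frac{1}{14} \cdot \frac{1}{186} \left(77 - 744 - 292\right) = 39813 + \frac{1}{14} \cdot \frac{1}{186} \left(-959\right) = 39813 - \frac{137}{372} = \frac{14810299}{372}$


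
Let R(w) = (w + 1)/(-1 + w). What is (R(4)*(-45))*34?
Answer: -2550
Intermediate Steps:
R(w) = (1 + w)/(-1 + w)
(R(4)*(-45))*34 = (((1 + 4)/(-1 + 4))*(-45))*34 = ((5/3)*(-45))*34 = -75*34 = -2550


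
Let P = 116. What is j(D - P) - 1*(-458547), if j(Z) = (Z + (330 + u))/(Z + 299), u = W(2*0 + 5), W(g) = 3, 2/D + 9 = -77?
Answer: 1803928563/3934 ≈ 4.5855e+5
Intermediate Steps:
D = -1/43 (D = 2/(-9 - 77) = 2/(-86) = 2*(-1/86) = -1/43 ≈ -0.023256)
u = 3
j(Z) = (333 + Z)/(299 + Z) (j(Z) = (Z + (330 + 3))/(Z + 299) = (Z + 333)/(299 + Z) = (333 + Z)/(299 + Z))
j(D - P) - 1*(-458547) = (333 + (-1/43 - 1*116))/(299 + (-1/43 - 1*116)) - 1*(-458547) = (333 + (-1/43 - 116))/(299 + (-1/43 - 116)) + 458547 = (333 - 4989/43)/(299 - 4989/43) + 458547 = (9330/43)/(7868/43) + 458547 = (43/7868)*(9330/43) + 458547 = 4665/3934 + 458547 = 1803928563/3934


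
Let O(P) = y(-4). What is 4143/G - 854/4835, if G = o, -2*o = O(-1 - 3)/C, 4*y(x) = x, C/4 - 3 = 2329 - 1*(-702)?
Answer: 486202261306/4835 ≈ 1.0056e+8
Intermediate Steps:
C = 12136 (C = 12 + 4*(2329 - 1*(-702)) = 12 + 4*(2329 + 702) = 12 + 4*3031 = 12 + 12124 = 12136)
y(x) = x/4
O(P) = -1 (O(P) = (¼)*(-4) = -1)
o = 1/24272 (o = -(-1)/(2*12136) = -½*(-1/12136) = 1/24272 ≈ 4.1200e-5)
G = 1/24272 ≈ 4.1200e-5
4143/G - 854/4835 = 4143/(1/24272) - 854/4835 = 4143*24272 - 854*1/4835 = 100558896 - 854/4835 = 486202261306/4835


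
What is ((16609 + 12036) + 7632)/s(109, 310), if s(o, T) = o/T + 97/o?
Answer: 1225799830/41951 ≈ 29220.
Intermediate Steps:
s(o, T) = 97/o + o/T
((16609 + 12036) + 7632)/s(109, 310) = ((16609 + 12036) + 7632)/(97/109 + 109/310) = (28645 + 7632)/(97*(1/109) + 109*(1/310)) = 36277/(97/109 + 109/310) = 36277/(41951/33790) = 36277*(33790/41951) = 1225799830/41951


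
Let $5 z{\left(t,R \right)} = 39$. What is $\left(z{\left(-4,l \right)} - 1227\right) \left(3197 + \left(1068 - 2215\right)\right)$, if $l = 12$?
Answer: $-2499360$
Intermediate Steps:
$z{\left(t,R \right)} = \frac{39}{5}$ ($z{\left(t,R \right)} = \frac{1}{5} \cdot 39 = \frac{39}{5}$)
$\left(z{\left(-4,l \right)} - 1227\right) \left(3197 + \left(1068 - 2215\right)\right) = \left(\frac{39}{5} - 1227\right) \left(3197 + \left(1068 - 2215\right)\right) = - \frac{6096 \left(3197 - 1147\right)}{5} = \left(- \frac{6096}{5}\right) 2050 = -2499360$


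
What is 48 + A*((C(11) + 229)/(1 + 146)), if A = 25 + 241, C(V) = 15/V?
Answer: 15340/33 ≈ 464.85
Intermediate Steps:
A = 266
48 + A*((C(11) + 229)/(1 + 146)) = 48 + 266*((15/11 + 229)/(1 + 146)) = 48 + 266*((15*(1/11) + 229)/147) = 48 + 266*((15/11 + 229)*(1/147)) = 48 + 266*((2534/11)*(1/147)) = 48 + 266*(362/231) = 48 + 13756/33 = 15340/33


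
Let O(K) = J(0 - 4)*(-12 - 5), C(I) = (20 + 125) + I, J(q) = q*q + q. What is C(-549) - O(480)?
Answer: -200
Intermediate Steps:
J(q) = q + q**2 (J(q) = q**2 + q = q + q**2)
C(I) = 145 + I
O(K) = -204 (O(K) = ((0 - 4)*(1 + (0 - 4)))*(-12 - 5) = -4*(1 - 4)*(-17) = -4*(-3)*(-17) = 12*(-17) = -204)
C(-549) - O(480) = (145 - 549) - 1*(-204) = -404 + 204 = -200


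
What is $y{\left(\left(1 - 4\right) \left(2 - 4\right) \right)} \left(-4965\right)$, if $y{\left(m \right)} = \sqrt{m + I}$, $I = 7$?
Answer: $- 4965 \sqrt{13} \approx -17902.0$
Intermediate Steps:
$y{\left(m \right)} = \sqrt{7 + m}$ ($y{\left(m \right)} = \sqrt{m + 7} = \sqrt{7 + m}$)
$y{\left(\left(1 - 4\right) \left(2 - 4\right) \right)} \left(-4965\right) = \sqrt{7 + \left(1 - 4\right) \left(2 - 4\right)} \left(-4965\right) = \sqrt{7 - -6} \left(-4965\right) = \sqrt{7 + 6} \left(-4965\right) = \sqrt{13} \left(-4965\right) = - 4965 \sqrt{13}$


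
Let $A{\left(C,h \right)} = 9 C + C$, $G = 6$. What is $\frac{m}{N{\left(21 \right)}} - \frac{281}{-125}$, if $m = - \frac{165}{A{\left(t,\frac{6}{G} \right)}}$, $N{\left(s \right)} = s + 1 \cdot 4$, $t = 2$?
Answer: $\frac{959}{500} \approx 1.918$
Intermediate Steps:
$A{\left(C,h \right)} = 10 C$
$N{\left(s \right)} = 4 + s$ ($N{\left(s \right)} = s + 4 = 4 + s$)
$m = - \frac{33}{4}$ ($m = - \frac{165}{10 \cdot 2} = - \frac{165}{20} = \left(-165\right) \frac{1}{20} = - \frac{33}{4} \approx -8.25$)
$\frac{m}{N{\left(21 \right)}} - \frac{281}{-125} = - \frac{33}{4 \left(4 + 21\right)} - \frac{281}{-125} = - \frac{33}{4 \cdot 25} - - \frac{281}{125} = \left(- \frac{33}{4}\right) \frac{1}{25} + \frac{281}{125} = - \frac{33}{100} + \frac{281}{125} = \frac{959}{500}$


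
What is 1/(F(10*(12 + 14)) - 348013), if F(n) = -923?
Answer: -1/348936 ≈ -2.8659e-6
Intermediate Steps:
1/(F(10*(12 + 14)) - 348013) = 1/(-923 - 348013) = 1/(-348936) = -1/348936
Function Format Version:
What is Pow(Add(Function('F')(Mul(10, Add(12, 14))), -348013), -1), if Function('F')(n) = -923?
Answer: Rational(-1, 348936) ≈ -2.8659e-6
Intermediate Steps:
Pow(Add(Function('F')(Mul(10, Add(12, 14))), -348013), -1) = Pow(Add(-923, -348013), -1) = Pow(-348936, -1) = Rational(-1, 348936)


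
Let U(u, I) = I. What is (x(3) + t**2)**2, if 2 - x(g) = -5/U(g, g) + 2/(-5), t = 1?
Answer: 5776/225 ≈ 25.671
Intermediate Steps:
x(g) = 12/5 + 5/g (x(g) = 2 - (-5/g + 2/(-5)) = 2 - (-5/g + 2*(-1/5)) = 2 - (-5/g - 2/5) = 2 - (-2/5 - 5/g) = 2 + (2/5 + 5/g) = 12/5 + 5/g)
(x(3) + t**2)**2 = ((12/5 + 5/3) + 1**2)**2 = ((12/5 + 5*(1/3)) + 1)**2 = ((12/5 + 5/3) + 1)**2 = (61/15 + 1)**2 = (76/15)**2 = 5776/225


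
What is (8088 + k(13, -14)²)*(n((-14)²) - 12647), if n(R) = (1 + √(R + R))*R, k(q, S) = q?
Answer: -102807907 + 22657208*√2 ≈ -7.0766e+7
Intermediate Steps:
n(R) = R*(1 + √2*√R) (n(R) = (1 + √(2*R))*R = (1 + √2*√R)*R = R*(1 + √2*√R))
(8088 + k(13, -14)²)*(n((-14)²) - 12647) = (8088 + 13²)*(((-14)² + √2*((-14)²)^(3/2)) - 12647) = (8088 + 169)*((196 + √2*196^(3/2)) - 12647) = 8257*((196 + √2*2744) - 12647) = 8257*((196 + 2744*√2) - 12647) = 8257*(-12451 + 2744*√2) = -102807907 + 22657208*√2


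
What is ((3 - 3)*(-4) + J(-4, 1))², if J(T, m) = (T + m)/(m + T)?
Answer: 1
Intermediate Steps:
J(T, m) = 1 (J(T, m) = (T + m)/(T + m) = 1)
((3 - 3)*(-4) + J(-4, 1))² = ((3 - 3)*(-4) + 1)² = (0*(-4) + 1)² = (0 + 1)² = 1² = 1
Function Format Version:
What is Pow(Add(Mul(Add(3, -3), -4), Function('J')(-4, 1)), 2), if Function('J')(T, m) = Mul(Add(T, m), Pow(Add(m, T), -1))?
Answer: 1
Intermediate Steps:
Function('J')(T, m) = 1 (Function('J')(T, m) = Mul(Add(T, m), Pow(Add(T, m), -1)) = 1)
Pow(Add(Mul(Add(3, -3), -4), Function('J')(-4, 1)), 2) = Pow(Add(Mul(Add(3, -3), -4), 1), 2) = Pow(Add(Mul(0, -4), 1), 2) = Pow(Add(0, 1), 2) = Pow(1, 2) = 1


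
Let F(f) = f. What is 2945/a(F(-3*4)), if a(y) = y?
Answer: -2945/12 ≈ -245.42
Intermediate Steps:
2945/a(F(-3*4)) = 2945/((-3*4)) = 2945/(-12) = 2945*(-1/12) = -2945/12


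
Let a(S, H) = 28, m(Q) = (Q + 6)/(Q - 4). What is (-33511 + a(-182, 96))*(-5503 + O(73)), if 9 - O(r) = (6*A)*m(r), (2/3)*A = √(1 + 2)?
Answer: 183955602 + 7935471*√3/23 ≈ 1.8455e+8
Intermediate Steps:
m(Q) = (6 + Q)/(-4 + Q)
A = 3*√3/2 (A = 3*√(1 + 2)/2 = 3*√3/2 ≈ 2.5981)
O(r) = 9 - 9*√3*(6 + r)/(-4 + r) (O(r) = 9 - 6*(3*√3/2)*(6 + r)/(-4 + r) = 9 - 9*√3*(6 + r)/(-4 + r))
(-33511 + a(-182, 96))*(-5503 + O(73)) = (-33511 + 28)*(-5503 + 9*(-4 + 73 - √3*(6 + 73))/(-4 + 73)) = -33483*(-5503 + 9*(-4 + 73 - 1*√3*79)/69) = -33483*(-5503 + 9*(1/69)*(-4 + 73 - 79*√3)) = -33483*(-5503 + 9*(1/69)*(69 - 79*√3)) = -33483*(-5503 + (9 - 237*√3/23)) = -33483*(-5494 - 237*√3/23) = 183955602 + 7935471*√3/23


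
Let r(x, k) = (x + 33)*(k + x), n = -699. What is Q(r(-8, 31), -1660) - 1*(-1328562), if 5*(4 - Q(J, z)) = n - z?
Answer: 6641869/5 ≈ 1.3284e+6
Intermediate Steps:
r(x, k) = (33 + x)*(k + x)
Q(J, z) = 719/5 + z/5 (Q(J, z) = 4 - (-699 - z)/5 = 4 + (699/5 + z/5) = 719/5 + z/5)
Q(r(-8, 31), -1660) - 1*(-1328562) = (719/5 + (1/5)*(-1660)) - 1*(-1328562) = (719/5 - 332) + 1328562 = -941/5 + 1328562 = 6641869/5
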